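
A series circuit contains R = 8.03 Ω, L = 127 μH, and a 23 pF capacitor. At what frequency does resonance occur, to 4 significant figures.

2.945 MHz

ω₀ = 1/√(LC) = 1/√(0.000127 × 2.3e-11) = 1.85e+07 rad/s
f₀ = ω₀/(2π) = 2.945 MHz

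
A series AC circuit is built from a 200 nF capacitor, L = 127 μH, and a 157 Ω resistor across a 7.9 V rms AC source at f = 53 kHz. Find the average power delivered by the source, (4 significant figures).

ω = 2πf = 333000 rad/s
X_L = ωL = 42.29 Ω
X_C = 1/(ωC) = 15.01 Ω
Net reactance X = X_L − X_C = 27.28 Ω
Z = 157.0 + j27.28 Ω
|Z| = √(157.0² + 27.28²) = 159.4 Ω
∠Z = arctan(27.28/157.0) = 9.856°
I = V/|Z| = 49.58 mA
P = VI cos φ = 7.9 × 0.04958 × cos(9.856°) = 385.9 mW

385.9 mW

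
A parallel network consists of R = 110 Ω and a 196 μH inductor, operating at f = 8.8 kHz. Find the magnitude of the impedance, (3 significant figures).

ω = 2πf = 55290 rad/s
X_L = ωL = 10.8 Ω
Parallel: admittances add. Y = 1/R + 1/(jωL)
Y = (0.00909 − j0.0923) S
|Y| = 0.0927 S → |Z| = 1/|Y| = 10.8 Ω, ∠Z = −∠Y = 84.4°

10.8 Ω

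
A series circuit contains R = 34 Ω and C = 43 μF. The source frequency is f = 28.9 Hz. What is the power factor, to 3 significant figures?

ω = 2πf = 181.6 rad/s
X_C = 1/(ωC) = 128 Ω
Z = 34.0 − j128 Ω
|Z| = √(34.0² + 128²) = 133 Ω
∠Z = arctan(-128/34.0) = -75.1°
cos φ = cos(-75.1°) = 0.257

0.257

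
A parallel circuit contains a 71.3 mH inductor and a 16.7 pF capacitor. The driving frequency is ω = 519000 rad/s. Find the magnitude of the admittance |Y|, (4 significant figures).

18.36 μS

X_L = ωL = 37000 Ω
X_C = 1/(ωC) = 115400 Ω
Parallel: admittances add. Y = 1/(jωL) + jωC
Y = (0 − j1.836e-05) S
|Y| = 1.836e-05 S → |Z| = 1/|Y| = 54480 Ω, ∠Z = −∠Y = 90.00°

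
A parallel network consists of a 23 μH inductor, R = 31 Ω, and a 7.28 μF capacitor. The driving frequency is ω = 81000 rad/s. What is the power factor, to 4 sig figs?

0.5205

X_L = ωL = 1.863 Ω
X_C = 1/(ωC) = 1.696 Ω
Parallel: admittances add. Y = 1/R + 1/(jωL) + jωC
Y = (0.03226 + j0.05291) S
|Y| = 0.06197 S → |Z| = 1/|Y| = 16.14 Ω, ∠Z = −∠Y = -58.63°
cos φ = cos(-58.63°) = 0.5205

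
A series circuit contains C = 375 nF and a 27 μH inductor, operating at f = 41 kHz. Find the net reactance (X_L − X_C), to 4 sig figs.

-3.396 Ω

ω = 2πf = 257600 rad/s
X_L = ωL = 6.955 Ω
X_C = 1/(ωC) = 10.35 Ω
X = 6.955 − 10.35 = -3.396 Ω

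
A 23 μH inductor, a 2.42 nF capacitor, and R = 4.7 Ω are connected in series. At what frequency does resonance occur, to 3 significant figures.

675 kHz

ω₀ = 1/√(LC) = 1/√(2.3e-05 × 2.42e-09) = 4.239e+06 rad/s
f₀ = ω₀/(2π) = 675 kHz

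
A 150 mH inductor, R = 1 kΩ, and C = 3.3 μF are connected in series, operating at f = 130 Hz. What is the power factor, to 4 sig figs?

0.9705

ω = 2πf = 816.8 rad/s
X_L = ωL = 122.5 Ω
X_C = 1/(ωC) = 371.0 Ω
Net reactance X = X_L − X_C = -248.5 Ω
Z = 1000 − j248.5 Ω
|Z| = √(1000² + 248.5²) = 1030 Ω
∠Z = arctan(-248.5/1000) = -13.95°
cos φ = cos(-13.95°) = 0.9705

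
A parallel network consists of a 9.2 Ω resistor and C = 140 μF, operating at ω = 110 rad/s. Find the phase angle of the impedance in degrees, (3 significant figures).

-8.06°

X_C = 1/(ωC) = 64.9 Ω
Parallel: admittances add. Y = 1/R + jωC
Y = (0.109 + j0.0154) S
|Y| = 0.110 S → |Z| = 1/|Y| = 9.11 Ω, ∠Z = −∠Y = -8.06°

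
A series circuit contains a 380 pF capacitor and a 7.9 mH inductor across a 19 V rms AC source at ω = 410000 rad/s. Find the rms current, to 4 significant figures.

5.976 mA

X_L = ωL = 3239 Ω
X_C = 1/(ωC) = 6418 Ω
Net reactance X = X_L − X_C = -3179 Ω
Z = − j3179 Ω
|Z| = √(0² + 3179²) = 3179 Ω
I = V/|Z| = 19/3179 = 5.976 mA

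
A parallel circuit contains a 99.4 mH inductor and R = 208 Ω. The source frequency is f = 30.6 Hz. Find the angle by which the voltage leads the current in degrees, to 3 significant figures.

ω = 2πf = 192.3 rad/s
X_L = ωL = 19.1 Ω
Parallel: admittances add. Y = 1/R + 1/(jωL)
Y = (0.00481 − j0.0523) S
|Y| = 0.0525 S → |Z| = 1/|Y| = 19.0 Ω, ∠Z = −∠Y = 84.8°

84.8°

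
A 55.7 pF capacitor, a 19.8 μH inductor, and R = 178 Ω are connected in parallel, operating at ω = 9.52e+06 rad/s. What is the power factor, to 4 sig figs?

0.7620

X_L = ωL = 188.5 Ω
X_C = 1/(ωC) = 1886 Ω
Parallel: admittances add. Y = 1/R + 1/(jωL) + jωC
Y = (0.005618 − j0.004775) S
|Y| = 0.007373 S → |Z| = 1/|Y| = 135.6 Ω, ∠Z = −∠Y = 40.36°
cos φ = cos(40.36°) = 0.7620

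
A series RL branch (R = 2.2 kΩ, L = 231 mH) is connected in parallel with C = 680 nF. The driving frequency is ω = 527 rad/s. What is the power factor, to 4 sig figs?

0.8056

X_L = ωL = 121.7 Ω
X_C = 1/(ωC) = 2790 Ω
Branch 1 (R+jX_L): Z₁ = 2200 + j121.7 Ω, |Z₁| = 2203 Ω
Branch 2 (−jX_C): Z₂ = −j2790 Ω
Parallel: Z = Z₁Z₂/(Z₁+Z₂), |Z| = 1778 Ω, ∠Z = -36.33°
cos φ = cos(-36.33°) = 0.8056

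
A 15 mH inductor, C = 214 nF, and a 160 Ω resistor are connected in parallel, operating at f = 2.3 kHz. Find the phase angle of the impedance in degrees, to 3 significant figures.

13.7°

ω = 2πf = 14450 rad/s
X_L = ωL = 217 Ω
X_C = 1/(ωC) = 323 Ω
Parallel: admittances add. Y = 1/R + 1/(jωL) + jωC
Y = (0.00625 − j0.00152) S
|Y| = 0.00643 S → |Z| = 1/|Y| = 155 Ω, ∠Z = −∠Y = 13.7°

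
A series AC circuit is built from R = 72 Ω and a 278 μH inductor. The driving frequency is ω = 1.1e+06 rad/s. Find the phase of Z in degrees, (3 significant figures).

76.8°

X_L = ωL = 306 Ω
Z = 72.0 + j306 Ω
|Z| = √(72.0² + 306²) = 314 Ω
∠Z = arctan(306/72.0) = 76.8°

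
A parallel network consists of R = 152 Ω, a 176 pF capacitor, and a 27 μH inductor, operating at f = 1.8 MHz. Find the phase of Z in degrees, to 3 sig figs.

11.0°

ω = 2πf = 1.131e+07 rad/s
X_L = ωL = 305 Ω
X_C = 1/(ωC) = 502 Ω
Parallel: admittances add. Y = 1/R + 1/(jωL) + jωC
Y = (0.00658 − j0.00128) S
|Y| = 0.00670 S → |Z| = 1/|Y| = 149 Ω, ∠Z = −∠Y = 11.0°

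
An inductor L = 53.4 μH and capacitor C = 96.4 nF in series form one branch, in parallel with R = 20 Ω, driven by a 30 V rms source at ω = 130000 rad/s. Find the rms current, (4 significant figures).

1.555 A

X_L = ωL = 6.942 Ω
X_C = 1/(ωC) = 79.80 Ω
Branch 1: Z₁ = R = 20.00 Ω
Branch 2 (series LC): Z₂ = j(X_L − X_C) = −j72.85 Ω
Parallel: Z = Z₁Z₂/(Z₁+Z₂), |Z| = 19.29 Ω, ∠Z = -15.35°
I = V/|Z| = 30/19.29 = 1.555 A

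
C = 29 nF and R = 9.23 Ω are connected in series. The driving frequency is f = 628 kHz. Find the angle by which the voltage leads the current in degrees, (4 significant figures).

-43.43°

ω = 2πf = 3.946e+06 rad/s
X_C = 1/(ωC) = 8.739 Ω
Z = 9.230 − j8.739 Ω
|Z| = √(9.230² + 8.739²) = 12.71 Ω
∠Z = arctan(-8.739/9.230) = -43.43°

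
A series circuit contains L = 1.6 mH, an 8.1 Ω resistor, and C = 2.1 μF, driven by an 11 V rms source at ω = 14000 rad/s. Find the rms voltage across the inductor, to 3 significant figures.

X_L = ωL = 22.4 Ω
X_C = 1/(ωC) = 34.0 Ω
Net reactance X = X_L − X_C = -11.6 Ω
Z = 8.10 − j11.6 Ω
|Z| = √(8.10² + 11.6²) = 14.2 Ω
I = V/|Z| = 777 mA
V_L = I·|Z_L| = 0.777 × 22.4 = 17.4 V

17.4 V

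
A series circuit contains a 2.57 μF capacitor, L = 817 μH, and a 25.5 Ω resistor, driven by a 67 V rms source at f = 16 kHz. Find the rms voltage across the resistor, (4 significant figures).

20.76 V

ω = 2πf = 100500 rad/s
X_L = ωL = 82.13 Ω
X_C = 1/(ωC) = 3.870 Ω
Net reactance X = X_L − X_C = 78.26 Ω
Z = 25.50 + j78.26 Ω
|Z| = √(25.50² + 78.26²) = 82.31 Ω
I = V/|Z| = 814.0 mA
V_R = I·|Z_R| = 0.8140 × 25.50 = 20.76 V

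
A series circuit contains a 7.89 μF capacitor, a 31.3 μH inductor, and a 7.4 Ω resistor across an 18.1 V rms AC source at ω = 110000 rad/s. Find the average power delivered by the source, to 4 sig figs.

40.40 W

X_L = ωL = 3.443 Ω
X_C = 1/(ωC) = 1.152 Ω
Net reactance X = X_L − X_C = 2.291 Ω
Z = 7.400 + j2.291 Ω
|Z| = √(7.400² + 2.291²) = 7.746 Ω
∠Z = arctan(2.291/7.400) = 17.20°
I = V/|Z| = 2.337 A
P = VI cos φ = 18.1 × 2.337 × cos(17.20°) = 40.40 W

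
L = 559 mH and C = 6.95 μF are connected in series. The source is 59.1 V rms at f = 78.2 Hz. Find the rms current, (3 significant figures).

ω = 2πf = 491.3 rad/s
X_L = ωL = 275 Ω
X_C = 1/(ωC) = 293 Ω
Net reactance X = X_L − X_C = -18.2 Ω
Z = − j18.2 Ω
|Z| = √(0² + 18.2²) = 18.2 Ω
I = V/|Z| = 59.1/18.2 = 3.25 A

3.25 A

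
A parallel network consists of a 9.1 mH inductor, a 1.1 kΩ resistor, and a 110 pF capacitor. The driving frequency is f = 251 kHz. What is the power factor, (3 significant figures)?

0.994

ω = 2πf = 1.577e+06 rad/s
X_L = ωL = 14400 Ω
X_C = 1/(ωC) = 5760 Ω
Parallel: admittances add. Y = 1/R + 1/(jωL) + jωC
Y = (0.000909 + j0.000104) S
|Y| = 0.000915 S → |Z| = 1/|Y| = 1090 Ω, ∠Z = −∠Y = -6.51°
cos φ = cos(-6.51°) = 0.994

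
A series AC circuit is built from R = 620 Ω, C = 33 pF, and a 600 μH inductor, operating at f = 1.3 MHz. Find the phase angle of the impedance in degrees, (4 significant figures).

ω = 2πf = 8.168e+06 rad/s
X_L = ωL = 4901 Ω
X_C = 1/(ωC) = 3710 Ω
Net reactance X = X_L − X_C = 1191 Ω
Z = 620.0 + j1191 Ω
|Z| = √(620.0² + 1191²) = 1343 Ω
∠Z = arctan(1191/620.0) = 62.50°

62.50°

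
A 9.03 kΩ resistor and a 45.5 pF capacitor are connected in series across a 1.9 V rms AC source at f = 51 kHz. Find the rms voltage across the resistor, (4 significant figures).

ω = 2πf = 320400 rad/s
X_C = 1/(ωC) = 68590 Ω
Z = 9030 − j68590 Ω
|Z| = √(9030² + 68590²) = 69180 Ω
I = V/|Z| = 27.47 μA
V_R = I·|Z_R| = 2.747e-05 × 9030 = 0.2480 V

0.2480 V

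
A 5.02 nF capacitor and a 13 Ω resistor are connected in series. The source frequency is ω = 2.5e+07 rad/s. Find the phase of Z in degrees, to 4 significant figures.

X_C = 1/(ωC) = 7.968 Ω
Z = 13.00 − j7.968 Ω
|Z| = √(13.00² + 7.968²) = 15.25 Ω
∠Z = arctan(-7.968/13.00) = -31.51°

-31.51°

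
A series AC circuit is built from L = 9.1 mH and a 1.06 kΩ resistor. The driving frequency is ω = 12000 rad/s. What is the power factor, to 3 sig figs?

X_L = ωL = 109 Ω
Z = 1060 + j109 Ω
|Z| = √(1060² + 109²) = 1070 Ω
∠Z = arctan(109/1060) = 5.88°
cos φ = cos(5.88°) = 0.995

0.995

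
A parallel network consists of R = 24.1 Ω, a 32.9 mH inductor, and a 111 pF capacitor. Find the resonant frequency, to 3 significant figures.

ω₀ = 1/√(LC) = 1/√(0.0329 × 1.11e-10) = 523300 rad/s
f₀ = ω₀/(2π) = 83.3 kHz

83.3 kHz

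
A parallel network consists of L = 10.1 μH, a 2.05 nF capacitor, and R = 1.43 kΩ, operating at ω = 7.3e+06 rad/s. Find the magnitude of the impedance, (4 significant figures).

638.3 Ω

X_L = ωL = 73.73 Ω
X_C = 1/(ωC) = 66.82 Ω
Parallel: admittances add. Y = 1/R + 1/(jωL) + jωC
Y = (0.0006993 + j0.001402) S
|Y| = 0.001567 S → |Z| = 1/|Y| = 638.3 Ω, ∠Z = −∠Y = -63.49°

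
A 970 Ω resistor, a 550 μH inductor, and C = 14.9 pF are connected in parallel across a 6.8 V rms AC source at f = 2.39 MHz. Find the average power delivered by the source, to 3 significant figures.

47.7 mW

ω = 2πf = 1.502e+07 rad/s
X_L = ωL = 8260 Ω
X_C = 1/(ωC) = 4470 Ω
Parallel: admittances add. Y = 1/R + 1/(jωL) + jωC
Y = (0.00103 + j0.000103) S
|Y| = 0.00104 S → |Z| = 1/|Y| = 965 Ω, ∠Z = −∠Y = -5.69°
I = V/|Z| = 7.04 mA
P = VI cos φ = 6.8 × 0.00704 × cos(-5.69°) = 47.7 mW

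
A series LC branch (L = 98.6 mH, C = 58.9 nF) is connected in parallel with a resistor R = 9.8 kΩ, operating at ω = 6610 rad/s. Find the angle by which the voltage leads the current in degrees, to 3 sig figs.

-78.9°

X_L = ωL = 652 Ω
X_C = 1/(ωC) = 2570 Ω
Branch 1: Z₁ = R = 9800 Ω
Branch 2 (series LC): Z₂ = j(X_L − X_C) = −j1920 Ω
Parallel: Z = Z₁Z₂/(Z₁+Z₂), |Z| = 1880 Ω, ∠Z = -78.9°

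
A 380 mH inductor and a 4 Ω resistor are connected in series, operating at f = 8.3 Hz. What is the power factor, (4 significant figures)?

ω = 2πf = 52.15 rad/s
X_L = ωL = 19.82 Ω
Z = 4.000 + j19.82 Ω
|Z| = √(4.000² + 19.82²) = 20.22 Ω
∠Z = arctan(19.82/4.000) = 78.59°
cos φ = cos(78.59°) = 0.1979

0.1979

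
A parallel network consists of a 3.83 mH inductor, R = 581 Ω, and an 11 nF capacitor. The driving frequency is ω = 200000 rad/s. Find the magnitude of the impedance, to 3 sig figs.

X_L = ωL = 766 Ω
X_C = 1/(ωC) = 455 Ω
Parallel: admittances add. Y = 1/R + 1/(jωL) + jωC
Y = (0.00172 + j0.000895) S
|Y| = 0.00194 S → |Z| = 1/|Y| = 516 Ω, ∠Z = −∠Y = -27.5°

516 Ω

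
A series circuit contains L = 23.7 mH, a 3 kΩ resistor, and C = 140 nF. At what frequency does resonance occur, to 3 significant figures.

2.76 kHz

ω₀ = 1/√(LC) = 1/√(0.0237 × 1.4e-07) = 17360 rad/s
f₀ = ω₀/(2π) = 2.76 kHz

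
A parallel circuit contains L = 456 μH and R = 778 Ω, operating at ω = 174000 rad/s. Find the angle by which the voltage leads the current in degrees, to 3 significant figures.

X_L = ωL = 79.3 Ω
Parallel: admittances add. Y = 1/R + 1/(jωL)
Y = (0.00129 − j0.0126) S
|Y| = 0.0127 S → |Z| = 1/|Y| = 78.9 Ω, ∠Z = −∠Y = 84.2°

84.2°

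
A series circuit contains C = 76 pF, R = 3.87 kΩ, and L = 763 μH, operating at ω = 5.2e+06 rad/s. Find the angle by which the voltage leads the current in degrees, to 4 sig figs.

X_L = ωL = 3968 Ω
X_C = 1/(ωC) = 2530 Ω
Net reactance X = X_L − X_C = 1437 Ω
Z = 3870 + j1437 Ω
|Z| = √(3870² + 1437²) = 4128 Ω
∠Z = arctan(1437/3870) = 20.37°

20.37°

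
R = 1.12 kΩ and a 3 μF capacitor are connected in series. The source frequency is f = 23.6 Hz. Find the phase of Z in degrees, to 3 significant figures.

ω = 2πf = 148.3 rad/s
X_C = 1/(ωC) = 2250 Ω
Z = 1120 − j2250 Ω
|Z| = √(1120² + 2250²) = 2510 Ω
∠Z = arctan(-2250/1120) = -63.5°

-63.5°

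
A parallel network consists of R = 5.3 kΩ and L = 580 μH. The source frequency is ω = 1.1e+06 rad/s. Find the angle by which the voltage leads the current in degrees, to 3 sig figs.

X_L = ωL = 638 Ω
Parallel: admittances add. Y = 1/R + 1/(jωL)
Y = (0.000189 − j0.00157) S
|Y| = 0.00158 S → |Z| = 1/|Y| = 633 Ω, ∠Z = −∠Y = 83.1°

83.1°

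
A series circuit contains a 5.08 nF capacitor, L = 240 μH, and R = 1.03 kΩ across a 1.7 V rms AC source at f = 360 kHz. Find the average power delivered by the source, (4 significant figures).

ω = 2πf = 2.262e+06 rad/s
X_L = ωL = 542.9 Ω
X_C = 1/(ωC) = 87.03 Ω
Net reactance X = X_L − X_C = 455.8 Ω
Z = 1030 + j455.8 Ω
|Z| = √(1030² + 455.8²) = 1126 Ω
∠Z = arctan(455.8/1030) = 23.87°
I = V/|Z| = 1.509 mA
P = VI cos φ = 1.7 × 0.001509 × cos(23.87°) = 2.346 mW

2.346 mW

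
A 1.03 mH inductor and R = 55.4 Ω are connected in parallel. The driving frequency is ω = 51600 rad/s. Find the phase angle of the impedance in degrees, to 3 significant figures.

46.2°

X_L = ωL = 53.1 Ω
Parallel: admittances add. Y = 1/R + 1/(jωL)
Y = (0.0181 − j0.0188) S
|Y| = 0.0261 S → |Z| = 1/|Y| = 38.4 Ω, ∠Z = −∠Y = 46.2°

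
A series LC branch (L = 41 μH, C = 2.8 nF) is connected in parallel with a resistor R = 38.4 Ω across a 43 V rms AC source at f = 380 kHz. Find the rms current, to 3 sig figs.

ω = 2πf = 2.388e+06 rad/s
X_L = ωL = 97.9 Ω
X_C = 1/(ωC) = 150 Ω
Branch 1: Z₁ = R = 38.4 Ω
Branch 2 (series LC): Z₂ = j(X_L − X_C) = −j51.7 Ω
Parallel: Z = Z₁Z₂/(Z₁+Z₂), |Z| = 30.8 Ω, ∠Z = -36.6°
I = V/|Z| = 43/30.8 = 1.39 A

1.39 A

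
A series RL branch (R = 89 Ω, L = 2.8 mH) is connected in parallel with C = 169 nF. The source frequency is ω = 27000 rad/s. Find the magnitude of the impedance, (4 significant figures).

X_L = ωL = 75.60 Ω
X_C = 1/(ωC) = 219.2 Ω
Branch 1 (R+jX_L): Z₁ = 89.00 + j75.60 Ω, |Z₁| = 116.8 Ω
Branch 2 (−jX_C): Z₂ = −j219.2 Ω
Parallel: Z = Z₁Z₂/(Z₁+Z₂), |Z| = 151.5 Ω, ∠Z = 8.548°

151.5 Ω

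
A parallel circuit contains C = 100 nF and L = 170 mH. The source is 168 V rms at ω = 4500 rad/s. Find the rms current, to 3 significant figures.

X_L = ωL = 765 Ω
X_C = 1/(ωC) = 2220 Ω
Parallel: admittances add. Y = 1/(jωL) + jωC
Y = (0 − j0.000857) S
|Y| = 0.000857 S → |Z| = 1/|Y| = 1170 Ω, ∠Z = −∠Y = 90.0°
I = V/|Z| = 168/1170 = 144 mA

144 mA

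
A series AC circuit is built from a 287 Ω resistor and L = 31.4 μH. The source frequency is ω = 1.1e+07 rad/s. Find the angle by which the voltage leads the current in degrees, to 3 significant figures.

50.3°

X_L = ωL = 345 Ω
Z = 287 + j345 Ω
|Z| = √(287² + 345²) = 449 Ω
∠Z = arctan(345/287) = 50.3°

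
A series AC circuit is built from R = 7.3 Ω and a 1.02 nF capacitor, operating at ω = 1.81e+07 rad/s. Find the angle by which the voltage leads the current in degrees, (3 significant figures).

-82.3°

X_C = 1/(ωC) = 54.2 Ω
Z = 7.30 − j54.2 Ω
|Z| = √(7.30² + 54.2²) = 54.7 Ω
∠Z = arctan(-54.2/7.30) = -82.3°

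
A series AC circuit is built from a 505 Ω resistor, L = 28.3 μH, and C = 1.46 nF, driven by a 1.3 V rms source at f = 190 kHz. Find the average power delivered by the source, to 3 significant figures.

ω = 2πf = 1.194e+06 rad/s
X_L = ωL = 33.8 Ω
X_C = 1/(ωC) = 574 Ω
Net reactance X = X_L − X_C = -540 Ω
Z = 505 − j540 Ω
|Z| = √(505² + 540²) = 739 Ω
∠Z = arctan(-540/505) = -46.9°
I = V/|Z| = 1.76 mA
P = VI cos φ = 1.3 × 0.00176 × cos(-46.9°) = 1.56 mW

1.56 mW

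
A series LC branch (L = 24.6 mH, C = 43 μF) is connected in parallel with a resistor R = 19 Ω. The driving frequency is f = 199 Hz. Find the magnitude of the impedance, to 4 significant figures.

ω = 2πf = 1250 rad/s
X_L = ωL = 30.76 Ω
X_C = 1/(ωC) = 18.60 Ω
Branch 1: Z₁ = R = 19.00 Ω
Branch 2 (series LC): Z₂ = j(X_L − X_C) = j12.16 Ω
Parallel: Z = Z₁Z₂/(Z₁+Z₂), |Z| = 10.24 Ω, ∠Z = 57.38°

10.24 Ω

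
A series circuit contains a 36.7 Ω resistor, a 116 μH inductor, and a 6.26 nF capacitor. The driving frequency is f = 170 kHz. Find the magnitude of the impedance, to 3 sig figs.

44.8 Ω

ω = 2πf = 1.068e+06 rad/s
X_L = ωL = 124 Ω
X_C = 1/(ωC) = 150 Ω
Net reactance X = X_L − X_C = -25.6 Ω
Z = 36.7 − j25.6 Ω
|Z| = √(36.7² + 25.6²) = 44.8 Ω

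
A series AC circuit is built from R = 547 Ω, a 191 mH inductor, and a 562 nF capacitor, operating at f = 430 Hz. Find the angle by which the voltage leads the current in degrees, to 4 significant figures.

-14.61°

ω = 2πf = 2702 rad/s
X_L = ωL = 516.0 Ω
X_C = 1/(ωC) = 658.6 Ω
Net reactance X = X_L − X_C = -142.6 Ω
Z = 547.0 − j142.6 Ω
|Z| = √(547.0² + 142.6²) = 565.3 Ω
∠Z = arctan(-142.6/547.0) = -14.61°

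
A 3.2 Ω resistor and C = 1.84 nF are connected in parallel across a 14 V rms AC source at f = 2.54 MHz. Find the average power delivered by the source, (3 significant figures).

ω = 2πf = 1.596e+07 rad/s
X_C = 1/(ωC) = 34.1 Ω
Parallel: admittances add. Y = 1/R + jωC
Y = (0.312 + j0.0294) S
|Y| = 0.314 S → |Z| = 1/|Y| = 3.19 Ω, ∠Z = −∠Y = -5.37°
I = V/|Z| = 4.39 A
P = VI cos φ = 14 × 4.39 × cos(-5.37°) = 61.2 W

61.2 W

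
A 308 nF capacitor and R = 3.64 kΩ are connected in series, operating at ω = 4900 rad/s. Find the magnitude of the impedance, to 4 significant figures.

3700 Ω

X_C = 1/(ωC) = 662.6 Ω
Z = 3640 − j662.6 Ω
|Z| = √(3640² + 662.6²) = 3700 Ω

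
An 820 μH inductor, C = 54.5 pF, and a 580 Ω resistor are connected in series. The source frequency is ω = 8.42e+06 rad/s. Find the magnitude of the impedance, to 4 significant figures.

X_L = ωL = 6904 Ω
X_C = 1/(ωC) = 2179 Ω
Net reactance X = X_L − X_C = 4725 Ω
Z = 580.0 + j4725 Ω
|Z| = √(580.0² + 4725²) = 4761 Ω

4761 Ω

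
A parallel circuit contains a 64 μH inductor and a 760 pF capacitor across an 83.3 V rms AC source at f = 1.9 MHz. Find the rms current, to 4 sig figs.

646.7 mA

ω = 2πf = 1.194e+07 rad/s
X_L = ωL = 764.0 Ω
X_C = 1/(ωC) = 110.2 Ω
Parallel: admittances add. Y = 1/(jωL) + jωC
Y = (0 + j0.007764) S
|Y| = 0.007764 S → |Z| = 1/|Y| = 128.8 Ω, ∠Z = −∠Y = -90.00°
I = V/|Z| = 83.3/128.8 = 646.7 mA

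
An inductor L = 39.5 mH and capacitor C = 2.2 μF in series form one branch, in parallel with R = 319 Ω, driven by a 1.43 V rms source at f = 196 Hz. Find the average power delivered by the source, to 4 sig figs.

ω = 2πf = 1232 rad/s
X_L = ωL = 48.64 Ω
X_C = 1/(ωC) = 369.1 Ω
Branch 1: Z₁ = R = 319.0 Ω
Branch 2 (series LC): Z₂ = j(X_L − X_C) = −j320.5 Ω
Parallel: Z = Z₁Z₂/(Z₁+Z₂), |Z| = 226.1 Ω, ∠Z = -44.87°
I = V/|Z| = 6.325 mA
P = VI cos φ = 1.43 × 0.006325 × cos(-44.87°) = 6.410 mW

6.410 mW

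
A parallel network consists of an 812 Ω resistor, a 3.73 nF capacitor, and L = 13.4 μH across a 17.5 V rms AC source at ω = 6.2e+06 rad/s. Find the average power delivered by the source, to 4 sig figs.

377.2 mW

X_L = ωL = 83.08 Ω
X_C = 1/(ωC) = 43.24 Ω
Parallel: admittances add. Y = 1/R + 1/(jωL) + jωC
Y = (0.001232 + j0.01109) S
|Y| = 0.01116 S → |Z| = 1/|Y| = 89.63 Ω, ∠Z = −∠Y = -83.66°
I = V/|Z| = 195.3 mA
P = VI cos φ = 17.5 × 0.1953 × cos(-83.66°) = 377.2 mW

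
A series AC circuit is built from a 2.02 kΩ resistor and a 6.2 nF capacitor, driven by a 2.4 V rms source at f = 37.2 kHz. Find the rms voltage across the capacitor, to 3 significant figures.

ω = 2πf = 233700 rad/s
X_C = 1/(ωC) = 690 Ω
Z = 2020 − j690 Ω
|Z| = √(2020² + 690²) = 2130 Ω
I = V/|Z| = 1.12 mA
V_C = I·|Z_C| = 0.00112 × 690 = 0.776 V

0.776 V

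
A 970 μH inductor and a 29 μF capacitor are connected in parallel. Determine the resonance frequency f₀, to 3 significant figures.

949 Hz

ω₀ = 1/√(LC) = 1/√(0.00097 × 2.9e-05) = 5962 rad/s
f₀ = ω₀/(2π) = 949 Hz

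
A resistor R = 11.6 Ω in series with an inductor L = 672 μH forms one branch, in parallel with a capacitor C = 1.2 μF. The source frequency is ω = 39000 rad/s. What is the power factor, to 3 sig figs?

X_L = ωL = 26.2 Ω
X_C = 1/(ωC) = 21.4 Ω
Branch 1 (R+jX_L): Z₁ = 11.6 + j26.2 Ω, |Z₁| = 28.7 Ω
Branch 2 (−jX_C): Z₂ = −j21.4 Ω
Parallel: Z = Z₁Z₂/(Z₁+Z₂), |Z| = 48.7 Ω, ∠Z = -46.5°
cos φ = cos(-46.5°) = 0.688

0.688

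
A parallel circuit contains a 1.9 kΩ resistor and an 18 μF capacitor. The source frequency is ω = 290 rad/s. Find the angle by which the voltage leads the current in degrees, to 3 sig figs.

X_C = 1/(ωC) = 192 Ω
Parallel: admittances add. Y = 1/R + jωC
Y = (0.000526 + j0.00522) S
|Y| = 0.00525 S → |Z| = 1/|Y| = 191 Ω, ∠Z = −∠Y = -84.2°

-84.2°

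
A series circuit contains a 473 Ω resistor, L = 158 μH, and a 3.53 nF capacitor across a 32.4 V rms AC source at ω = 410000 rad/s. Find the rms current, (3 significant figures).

41.3 mA

X_L = ωL = 64.8 Ω
X_C = 1/(ωC) = 691 Ω
Net reactance X = X_L − X_C = -626 Ω
Z = 473 − j626 Ω
|Z| = √(473² + 626²) = 785 Ω
I = V/|Z| = 32.4/785 = 41.3 mA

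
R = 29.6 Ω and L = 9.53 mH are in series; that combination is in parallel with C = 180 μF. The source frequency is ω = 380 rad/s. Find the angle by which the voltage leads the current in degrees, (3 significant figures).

-62.6°

X_L = ωL = 3.62 Ω
X_C = 1/(ωC) = 14.6 Ω
Branch 1 (R+jX_L): Z₁ = 29.6 + j3.62 Ω, |Z₁| = 29.8 Ω
Branch 2 (−jX_C): Z₂ = −j14.6 Ω
Parallel: Z = Z₁Z₂/(Z₁+Z₂), |Z| = 13.8 Ω, ∠Z = -62.6°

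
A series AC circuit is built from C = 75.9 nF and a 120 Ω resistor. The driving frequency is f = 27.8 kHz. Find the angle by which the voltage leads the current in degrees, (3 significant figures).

-32.2°

ω = 2πf = 174700 rad/s
X_C = 1/(ωC) = 75.4 Ω
Z = 120 − j75.4 Ω
|Z| = √(120² + 75.4²) = 142 Ω
∠Z = arctan(-75.4/120) = -32.2°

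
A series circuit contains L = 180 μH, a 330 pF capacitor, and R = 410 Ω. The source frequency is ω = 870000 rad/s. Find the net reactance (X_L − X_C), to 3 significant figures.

X_L = ωL = 157 Ω
X_C = 1/(ωC) = 3480 Ω
X = 157 − 3480 = -3330 Ω

-3330 Ω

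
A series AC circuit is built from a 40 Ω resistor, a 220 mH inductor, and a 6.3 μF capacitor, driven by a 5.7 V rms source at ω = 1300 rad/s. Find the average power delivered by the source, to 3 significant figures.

45.7 mW

X_L = ωL = 286 Ω
X_C = 1/(ωC) = 122 Ω
Net reactance X = X_L − X_C = 164 Ω
Z = 40.0 + j164 Ω
|Z| = √(40.0² + 164²) = 169 Ω
∠Z = arctan(164/40.0) = 76.3°
I = V/|Z| = 33.8 mA
P = VI cos φ = 5.7 × 0.0338 × cos(76.3°) = 45.7 mW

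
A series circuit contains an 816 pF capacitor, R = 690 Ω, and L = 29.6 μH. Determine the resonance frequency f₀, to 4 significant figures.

1.024 MHz

ω₀ = 1/√(LC) = 1/√(2.96e-05 × 8.16e-10) = 6.434e+06 rad/s
f₀ = ω₀/(2π) = 1.024 MHz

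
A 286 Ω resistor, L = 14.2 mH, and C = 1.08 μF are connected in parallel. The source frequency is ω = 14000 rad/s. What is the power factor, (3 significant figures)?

X_L = ωL = 199 Ω
X_C = 1/(ωC) = 66.1 Ω
Parallel: admittances add. Y = 1/R + 1/(jωL) + jωC
Y = (0.00350 + j0.0101) S
|Y| = 0.0107 S → |Z| = 1/|Y| = 93.6 Ω, ∠Z = −∠Y = -70.9°
cos φ = cos(-70.9°) = 0.327

0.327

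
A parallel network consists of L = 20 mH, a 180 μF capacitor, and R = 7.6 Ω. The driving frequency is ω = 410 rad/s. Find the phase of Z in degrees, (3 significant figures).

20.1°

X_L = ωL = 8.20 Ω
X_C = 1/(ωC) = 13.6 Ω
Parallel: admittances add. Y = 1/R + 1/(jωL) + jωC
Y = (0.132 − j0.0482) S
|Y| = 0.140 S → |Z| = 1/|Y| = 7.14 Ω, ∠Z = −∠Y = 20.1°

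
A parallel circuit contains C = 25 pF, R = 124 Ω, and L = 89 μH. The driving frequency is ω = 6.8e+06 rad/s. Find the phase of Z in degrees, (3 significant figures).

X_L = ωL = 605 Ω
X_C = 1/(ωC) = 5880 Ω
Parallel: admittances add. Y = 1/R + 1/(jωL) + jωC
Y = (0.00806 − j0.00148) S
|Y| = 0.00820 S → |Z| = 1/|Y| = 122 Ω, ∠Z = −∠Y = 10.4°

10.4°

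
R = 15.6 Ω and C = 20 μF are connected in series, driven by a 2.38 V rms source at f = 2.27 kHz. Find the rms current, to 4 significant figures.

148.9 mA

ω = 2πf = 14260 rad/s
X_C = 1/(ωC) = 3.506 Ω
Z = 15.60 − j3.506 Ω
|Z| = √(15.60² + 3.506²) = 15.99 Ω
I = V/|Z| = 2.38/15.99 = 148.9 mA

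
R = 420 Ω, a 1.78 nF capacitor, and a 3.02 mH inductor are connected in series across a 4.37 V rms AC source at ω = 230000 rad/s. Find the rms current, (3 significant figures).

X_L = ωL = 695 Ω
X_C = 1/(ωC) = 2440 Ω
Net reactance X = X_L − X_C = -1750 Ω
Z = 420 − j1750 Ω
|Z| = √(420² + 1750²) = 1800 Ω
I = V/|Z| = 4.37/1800 = 2.43 mA

2.43 mA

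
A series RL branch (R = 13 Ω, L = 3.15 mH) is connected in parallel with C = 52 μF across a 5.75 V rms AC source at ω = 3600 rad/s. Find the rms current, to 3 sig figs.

893 mA

X_L = ωL = 11.3 Ω
X_C = 1/(ωC) = 5.34 Ω
Branch 1 (R+jX_L): Z₁ = 13.0 + j11.3 Ω, |Z₁| = 17.3 Ω
Branch 2 (−jX_C): Z₂ = −j5.34 Ω
Parallel: Z = Z₁Z₂/(Z₁+Z₂), |Z| = 6.44 Ω, ∠Z = -73.7°
I = V/|Z| = 5.75/6.44 = 893 mA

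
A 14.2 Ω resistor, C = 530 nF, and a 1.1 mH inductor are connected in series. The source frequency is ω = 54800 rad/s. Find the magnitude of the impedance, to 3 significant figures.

X_L = ωL = 60.3 Ω
X_C = 1/(ωC) = 34.4 Ω
Net reactance X = X_L − X_C = 25.8 Ω
Z = 14.2 + j25.8 Ω
|Z| = √(14.2² + 25.8²) = 29.5 Ω

29.5 Ω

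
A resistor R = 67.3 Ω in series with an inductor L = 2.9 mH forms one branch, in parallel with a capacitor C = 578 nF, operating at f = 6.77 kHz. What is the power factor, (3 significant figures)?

0.183

ω = 2πf = 42540 rad/s
X_L = ωL = 123 Ω
X_C = 1/(ωC) = 40.7 Ω
Branch 1 (R+jX_L): Z₁ = 67.3 + j123 Ω, |Z₁| = 141 Ω
Branch 2 (−jX_C): Z₂ = −j40.7 Ω
Parallel: Z = Z₁Z₂/(Z₁+Z₂), |Z| = 53.6 Ω, ∠Z = -79.5°
cos φ = cos(-79.5°) = 0.183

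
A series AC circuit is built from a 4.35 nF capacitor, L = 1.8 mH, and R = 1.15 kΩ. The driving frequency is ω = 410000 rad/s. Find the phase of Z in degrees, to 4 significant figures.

8.765°

X_L = ωL = 738.0 Ω
X_C = 1/(ωC) = 560.7 Ω
Net reactance X = X_L − X_C = 177.3 Ω
Z = 1150 + j177.3 Ω
|Z| = √(1150² + 177.3²) = 1164 Ω
∠Z = arctan(177.3/1150) = 8.765°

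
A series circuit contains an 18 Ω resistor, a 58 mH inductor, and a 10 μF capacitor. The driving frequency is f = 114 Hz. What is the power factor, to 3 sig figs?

ω = 2πf = 716.3 rad/s
X_L = ωL = 41.5 Ω
X_C = 1/(ωC) = 140 Ω
Net reactance X = X_L − X_C = -98.1 Ω
Z = 18.0 − j98.1 Ω
|Z| = √(18.0² + 98.1²) = 99.7 Ω
∠Z = arctan(-98.1/18.0) = -79.6°
cos φ = cos(-79.6°) = 0.181

0.181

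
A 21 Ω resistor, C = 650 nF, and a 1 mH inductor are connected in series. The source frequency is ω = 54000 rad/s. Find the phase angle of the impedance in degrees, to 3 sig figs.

X_L = ωL = 54.0 Ω
X_C = 1/(ωC) = 28.5 Ω
Net reactance X = X_L − X_C = 25.5 Ω
Z = 21.0 + j25.5 Ω
|Z| = √(21.0² + 25.5²) = 33.0 Ω
∠Z = arctan(25.5/21.0) = 50.5°

50.5°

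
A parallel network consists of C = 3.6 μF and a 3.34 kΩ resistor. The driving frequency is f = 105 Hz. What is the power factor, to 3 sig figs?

0.125

ω = 2πf = 659.7 rad/s
X_C = 1/(ωC) = 421 Ω
Parallel: admittances add. Y = 1/R + jωC
Y = (0.000299 + j0.00238) S
|Y| = 0.00239 S → |Z| = 1/|Y| = 418 Ω, ∠Z = −∠Y = -82.8°
cos φ = cos(-82.8°) = 0.125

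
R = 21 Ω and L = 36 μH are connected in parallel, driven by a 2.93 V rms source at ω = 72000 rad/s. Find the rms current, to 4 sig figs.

X_L = ωL = 2.592 Ω
Parallel: admittances add. Y = 1/R + 1/(jωL)
Y = (0.04762 − j0.3858) S
|Y| = 0.3887 S → |Z| = 1/|Y| = 2.572 Ω, ∠Z = −∠Y = 82.96°
I = V/|Z| = 2.93/2.572 = 1.139 A

1.139 A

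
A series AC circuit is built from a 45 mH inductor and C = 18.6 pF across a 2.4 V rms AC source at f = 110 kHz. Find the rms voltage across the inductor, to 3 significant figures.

1.60 V

ω = 2πf = 691200 rad/s
X_L = ωL = 31100 Ω
X_C = 1/(ωC) = 77800 Ω
Net reactance X = X_L − X_C = -46700 Ω
Z = − j46700 Ω
|Z| = √(0² + 46700²) = 46700 Ω
I = V/|Z| = 51.4 μA
V_L = I·|Z_L| = 5.14e-05 × 31100 = 1.60 V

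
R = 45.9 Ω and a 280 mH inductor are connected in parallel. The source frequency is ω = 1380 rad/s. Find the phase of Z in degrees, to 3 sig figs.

6.77°

X_L = ωL = 386 Ω
Parallel: admittances add. Y = 1/R + 1/(jωL)
Y = (0.0218 − j0.00259) S
|Y| = 0.0219 S → |Z| = 1/|Y| = 45.6 Ω, ∠Z = −∠Y = 6.77°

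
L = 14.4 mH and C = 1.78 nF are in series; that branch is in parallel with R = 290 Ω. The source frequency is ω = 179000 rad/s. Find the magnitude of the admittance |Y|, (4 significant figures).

3.882 mS

X_L = ωL = 2578 Ω
X_C = 1/(ωC) = 3139 Ω
Branch 1: Z₁ = R = 290.0 Ω
Branch 2 (series LC): Z₂ = j(X_L − X_C) = −j560.9 Ω
Parallel: Z = Z₁Z₂/(Z₁+Z₂), |Z| = 257.6 Ω, ∠Z = -27.34°
|Y| = 1/|Z| = 3.882 mS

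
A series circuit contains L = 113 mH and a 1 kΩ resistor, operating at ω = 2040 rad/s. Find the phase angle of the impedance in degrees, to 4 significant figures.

X_L = ωL = 230.5 Ω
Z = 1000 + j230.5 Ω
|Z| = √(1000² + 230.5²) = 1026 Ω
∠Z = arctan(230.5/1000) = 12.98°

12.98°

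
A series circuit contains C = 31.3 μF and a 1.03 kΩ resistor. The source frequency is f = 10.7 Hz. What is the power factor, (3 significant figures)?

ω = 2πf = 67.23 rad/s
X_C = 1/(ωC) = 475 Ω
Z = 1030 − j475 Ω
|Z| = √(1030² + 475²) = 1130 Ω
∠Z = arctan(-475/1030) = -24.8°
cos φ = cos(-24.8°) = 0.908

0.908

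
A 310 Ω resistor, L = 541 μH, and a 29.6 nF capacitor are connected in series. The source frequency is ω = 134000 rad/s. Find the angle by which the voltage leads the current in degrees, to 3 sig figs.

-30.1°

X_L = ωL = 72.5 Ω
X_C = 1/(ωC) = 252 Ω
Net reactance X = X_L − X_C = -180 Ω
Z = 310 − j180 Ω
|Z| = √(310² + 180²) = 358 Ω
∠Z = arctan(-180/310) = -30.1°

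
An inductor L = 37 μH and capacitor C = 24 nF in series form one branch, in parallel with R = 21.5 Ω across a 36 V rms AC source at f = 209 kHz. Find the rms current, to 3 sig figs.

ω = 2πf = 1.313e+06 rad/s
X_L = ωL = 48.6 Ω
X_C = 1/(ωC) = 31.7 Ω
Branch 1: Z₁ = R = 21.5 Ω
Branch 2 (series LC): Z₂ = j(X_L − X_C) = j16.9 Ω
Parallel: Z = Z₁Z₂/(Z₁+Z₂), |Z| = 13.3 Ω, ∠Z = 51.9°
I = V/|Z| = 36/13.3 = 2.71 A

2.71 A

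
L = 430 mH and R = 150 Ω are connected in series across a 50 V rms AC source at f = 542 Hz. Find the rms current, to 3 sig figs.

34.0 mA

ω = 2πf = 3405 rad/s
X_L = ωL = 1460 Ω
Z = 150 + j1460 Ω
|Z| = √(150² + 1460²) = 1470 Ω
I = V/|Z| = 50/1470 = 34.0 mA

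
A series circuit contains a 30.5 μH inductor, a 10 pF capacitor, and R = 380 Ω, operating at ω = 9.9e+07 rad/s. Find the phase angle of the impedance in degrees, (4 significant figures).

X_L = ωL = 3020 Ω
X_C = 1/(ωC) = 1010 Ω
Net reactance X = X_L − X_C = 2009 Ω
Z = 380.0 + j2009 Ω
|Z| = √(380.0² + 2009²) = 2045 Ω
∠Z = arctan(2009/380.0) = 79.29°

79.29°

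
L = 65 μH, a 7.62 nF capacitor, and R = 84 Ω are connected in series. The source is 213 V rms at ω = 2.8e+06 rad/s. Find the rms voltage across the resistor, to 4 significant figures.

112.4 V

X_L = ωL = 182.0 Ω
X_C = 1/(ωC) = 46.87 Ω
Net reactance X = X_L − X_C = 135.1 Ω
Z = 84.00 + j135.1 Ω
|Z| = √(84.00² + 135.1²) = 159.1 Ω
I = V/|Z| = 1.339 A
V_R = I·|Z_R| = 1.339 × 84.00 = 112.4 V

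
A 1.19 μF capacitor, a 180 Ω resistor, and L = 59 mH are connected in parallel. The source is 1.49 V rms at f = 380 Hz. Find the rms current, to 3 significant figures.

10.4 mA

ω = 2πf = 2388 rad/s
X_L = ωL = 141 Ω
X_C = 1/(ωC) = 352 Ω
Parallel: admittances add. Y = 1/R + 1/(jωL) + jωC
Y = (0.00556 − j0.00426) S
|Y| = 0.00700 S → |Z| = 1/|Y| = 143 Ω, ∠Z = −∠Y = 37.5°
I = V/|Z| = 1.49/143 = 10.4 mA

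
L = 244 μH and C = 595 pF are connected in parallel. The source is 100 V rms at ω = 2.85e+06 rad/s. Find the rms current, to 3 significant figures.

25.8 mA

X_L = ωL = 695 Ω
X_C = 1/(ωC) = 590 Ω
Parallel: admittances add. Y = 1/(jωL) + jωC
Y = (0 + j0.000258) S
|Y| = 0.000258 S → |Z| = 1/|Y| = 3880 Ω, ∠Z = −∠Y = -90.0°
I = V/|Z| = 100/3880 = 25.8 mA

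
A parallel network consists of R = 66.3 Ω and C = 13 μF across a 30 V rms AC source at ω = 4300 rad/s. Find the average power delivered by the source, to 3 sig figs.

13.6 W

X_C = 1/(ωC) = 17.9 Ω
Parallel: admittances add. Y = 1/R + jωC
Y = (0.0151 + j0.0559) S
|Y| = 0.0579 S → |Z| = 1/|Y| = 17.3 Ω, ∠Z = −∠Y = -74.9°
I = V/|Z| = 1.74 A
P = VI cos φ = 30 × 1.74 × cos(-74.9°) = 13.6 W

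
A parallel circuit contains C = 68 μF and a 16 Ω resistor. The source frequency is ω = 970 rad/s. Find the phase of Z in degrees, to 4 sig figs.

X_C = 1/(ωC) = 15.16 Ω
Parallel: admittances add. Y = 1/R + jωC
Y = (0.06250 + j0.06596) S
|Y| = 0.09087 S → |Z| = 1/|Y| = 11.00 Ω, ∠Z = −∠Y = -46.54°

-46.54°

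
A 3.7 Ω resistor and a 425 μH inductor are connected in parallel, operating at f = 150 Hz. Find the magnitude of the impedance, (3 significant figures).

ω = 2πf = 942.5 rad/s
X_L = ωL = 0.401 Ω
Parallel: admittances add. Y = 1/R + 1/(jωL)
Y = (0.270 − j2.50) S
|Y| = 2.51 S → |Z| = 1/|Y| = 0.398 Ω, ∠Z = −∠Y = 83.8°

0.398 Ω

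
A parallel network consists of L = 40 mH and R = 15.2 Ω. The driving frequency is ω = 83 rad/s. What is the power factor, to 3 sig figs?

X_L = ωL = 3.32 Ω
Parallel: admittances add. Y = 1/R + 1/(jωL)
Y = (0.0658 − j0.301) S
|Y| = 0.308 S → |Z| = 1/|Y| = 3.24 Ω, ∠Z = −∠Y = 77.7°
cos φ = cos(77.7°) = 0.213

0.213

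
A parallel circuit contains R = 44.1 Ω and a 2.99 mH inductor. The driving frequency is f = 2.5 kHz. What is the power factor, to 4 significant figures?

0.7290

ω = 2πf = 15710 rad/s
X_L = ωL = 46.97 Ω
Parallel: admittances add. Y = 1/R + 1/(jωL)
Y = (0.02268 − j0.02129) S
|Y| = 0.03111 S → |Z| = 1/|Y| = 32.15 Ω, ∠Z = −∠Y = 43.20°
cos φ = cos(43.20°) = 0.7290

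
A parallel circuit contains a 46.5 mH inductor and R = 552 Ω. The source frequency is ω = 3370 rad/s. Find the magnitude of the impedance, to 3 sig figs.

151 Ω

X_L = ωL = 157 Ω
Parallel: admittances add. Y = 1/R + 1/(jωL)
Y = (0.00181 − j0.00638) S
|Y| = 0.00663 S → |Z| = 1/|Y| = 151 Ω, ∠Z = −∠Y = 74.2°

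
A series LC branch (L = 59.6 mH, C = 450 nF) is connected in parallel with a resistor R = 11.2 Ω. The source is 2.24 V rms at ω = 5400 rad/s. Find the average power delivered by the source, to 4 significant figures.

X_L = ωL = 321.8 Ω
X_C = 1/(ωC) = 411.5 Ω
Branch 1: Z₁ = R = 11.20 Ω
Branch 2 (series LC): Z₂ = j(X_L − X_C) = −j89.68 Ω
Parallel: Z = Z₁Z₂/(Z₁+Z₂), |Z| = 11.11 Ω, ∠Z = -7.119°
I = V/|Z| = 201.6 mA
P = VI cos φ = 2.24 × 0.2016 × cos(-7.119°) = 448.0 mW

448.0 mW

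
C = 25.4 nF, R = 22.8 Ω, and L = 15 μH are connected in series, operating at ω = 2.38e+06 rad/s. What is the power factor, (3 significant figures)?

X_L = ωL = 35.7 Ω
X_C = 1/(ωC) = 16.5 Ω
Net reactance X = X_L − X_C = 19.2 Ω
Z = 22.8 + j19.2 Ω
|Z| = √(22.8² + 19.2²) = 29.8 Ω
∠Z = arctan(19.2/22.8) = 40.0°
cos φ = cos(40.0°) = 0.766

0.766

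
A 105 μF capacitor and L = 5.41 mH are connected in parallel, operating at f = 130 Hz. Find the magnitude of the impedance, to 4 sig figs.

ω = 2πf = 816.8 rad/s
X_L = ωL = 4.419 Ω
X_C = 1/(ωC) = 11.66 Ω
Parallel: admittances add. Y = 1/(jωL) + jωC
Y = (0 − j0.1405) S
|Y| = 0.1405 S → |Z| = 1/|Y| = 7.116 Ω, ∠Z = −∠Y = 90.00°

7.116 Ω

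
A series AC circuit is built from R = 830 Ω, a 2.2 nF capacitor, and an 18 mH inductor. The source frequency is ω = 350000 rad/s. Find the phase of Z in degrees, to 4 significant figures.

80.58°

X_L = ωL = 6300 Ω
X_C = 1/(ωC) = 1299 Ω
Net reactance X = X_L − X_C = 5001 Ω
Z = 830.0 + j5001 Ω
|Z| = √(830.0² + 5001²) = 5070 Ω
∠Z = arctan(5001/830.0) = 80.58°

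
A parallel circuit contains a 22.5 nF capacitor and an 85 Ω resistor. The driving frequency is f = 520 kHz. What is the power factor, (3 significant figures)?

ω = 2πf = 3.267e+06 rad/s
X_C = 1/(ωC) = 13.6 Ω
Parallel: admittances add. Y = 1/R + jωC
Y = (0.0118 + j0.0735) S
|Y| = 0.0744 S → |Z| = 1/|Y| = 13.4 Ω, ∠Z = −∠Y = -80.9°
cos φ = cos(-80.9°) = 0.158

0.158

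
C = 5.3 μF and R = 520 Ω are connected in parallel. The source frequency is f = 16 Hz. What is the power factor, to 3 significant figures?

0.964

ω = 2πf = 100.5 rad/s
X_C = 1/(ωC) = 1880 Ω
Parallel: admittances add. Y = 1/R + jωC
Y = (0.00192 + j0.000533) S
|Y| = 0.00200 S → |Z| = 1/|Y| = 501 Ω, ∠Z = −∠Y = -15.5°
cos φ = cos(-15.5°) = 0.964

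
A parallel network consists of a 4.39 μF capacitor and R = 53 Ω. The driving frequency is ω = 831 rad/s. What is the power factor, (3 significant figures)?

X_C = 1/(ωC) = 274 Ω
Parallel: admittances add. Y = 1/R + jωC
Y = (0.0189 + j0.00365) S
|Y| = 0.0192 S → |Z| = 1/|Y| = 52.0 Ω, ∠Z = −∠Y = -10.9°
cos φ = cos(-10.9°) = 0.982

0.982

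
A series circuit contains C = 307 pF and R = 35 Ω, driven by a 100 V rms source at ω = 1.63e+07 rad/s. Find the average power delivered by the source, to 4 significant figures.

X_C = 1/(ωC) = 199.8 Ω
Z = 35.00 − j199.8 Ω
|Z| = √(35.00² + 199.8²) = 202.9 Ω
∠Z = arctan(-199.8/35.00) = -80.07°
I = V/|Z| = 492.9 mA
P = VI cos φ = 100 × 0.4929 × cos(-80.07°) = 8.504 W

8.504 W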